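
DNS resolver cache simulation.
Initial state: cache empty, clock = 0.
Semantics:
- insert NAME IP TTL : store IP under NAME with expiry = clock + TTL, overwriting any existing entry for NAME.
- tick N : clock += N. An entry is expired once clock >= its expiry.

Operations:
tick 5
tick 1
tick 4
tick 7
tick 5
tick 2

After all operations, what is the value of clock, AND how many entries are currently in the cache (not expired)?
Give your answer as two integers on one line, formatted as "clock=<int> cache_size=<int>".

Op 1: tick 5 -> clock=5.
Op 2: tick 1 -> clock=6.
Op 3: tick 4 -> clock=10.
Op 4: tick 7 -> clock=17.
Op 5: tick 5 -> clock=22.
Op 6: tick 2 -> clock=24.
Final clock = 24
Final cache (unexpired): {} -> size=0

Answer: clock=24 cache_size=0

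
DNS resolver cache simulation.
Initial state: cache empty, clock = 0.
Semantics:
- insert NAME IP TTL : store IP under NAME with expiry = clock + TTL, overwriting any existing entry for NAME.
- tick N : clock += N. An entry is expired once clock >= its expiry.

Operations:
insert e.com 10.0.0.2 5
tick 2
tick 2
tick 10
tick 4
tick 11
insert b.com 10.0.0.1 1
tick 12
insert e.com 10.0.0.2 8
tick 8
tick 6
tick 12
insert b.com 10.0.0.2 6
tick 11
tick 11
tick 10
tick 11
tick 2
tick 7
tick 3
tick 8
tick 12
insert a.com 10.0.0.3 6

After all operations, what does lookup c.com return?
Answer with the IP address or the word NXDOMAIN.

Op 1: insert e.com -> 10.0.0.2 (expiry=0+5=5). clock=0
Op 2: tick 2 -> clock=2.
Op 3: tick 2 -> clock=4.
Op 4: tick 10 -> clock=14. purged={e.com}
Op 5: tick 4 -> clock=18.
Op 6: tick 11 -> clock=29.
Op 7: insert b.com -> 10.0.0.1 (expiry=29+1=30). clock=29
Op 8: tick 12 -> clock=41. purged={b.com}
Op 9: insert e.com -> 10.0.0.2 (expiry=41+8=49). clock=41
Op 10: tick 8 -> clock=49. purged={e.com}
Op 11: tick 6 -> clock=55.
Op 12: tick 12 -> clock=67.
Op 13: insert b.com -> 10.0.0.2 (expiry=67+6=73). clock=67
Op 14: tick 11 -> clock=78. purged={b.com}
Op 15: tick 11 -> clock=89.
Op 16: tick 10 -> clock=99.
Op 17: tick 11 -> clock=110.
Op 18: tick 2 -> clock=112.
Op 19: tick 7 -> clock=119.
Op 20: tick 3 -> clock=122.
Op 21: tick 8 -> clock=130.
Op 22: tick 12 -> clock=142.
Op 23: insert a.com -> 10.0.0.3 (expiry=142+6=148). clock=142
lookup c.com: not in cache (expired or never inserted)

Answer: NXDOMAIN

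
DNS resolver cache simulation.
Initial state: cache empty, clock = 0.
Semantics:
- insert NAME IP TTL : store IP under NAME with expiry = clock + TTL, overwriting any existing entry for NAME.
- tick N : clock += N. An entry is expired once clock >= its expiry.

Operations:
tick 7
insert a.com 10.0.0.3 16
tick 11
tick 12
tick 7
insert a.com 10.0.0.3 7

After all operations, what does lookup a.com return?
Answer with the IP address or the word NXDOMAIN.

Answer: 10.0.0.3

Derivation:
Op 1: tick 7 -> clock=7.
Op 2: insert a.com -> 10.0.0.3 (expiry=7+16=23). clock=7
Op 3: tick 11 -> clock=18.
Op 4: tick 12 -> clock=30. purged={a.com}
Op 5: tick 7 -> clock=37.
Op 6: insert a.com -> 10.0.0.3 (expiry=37+7=44). clock=37
lookup a.com: present, ip=10.0.0.3 expiry=44 > clock=37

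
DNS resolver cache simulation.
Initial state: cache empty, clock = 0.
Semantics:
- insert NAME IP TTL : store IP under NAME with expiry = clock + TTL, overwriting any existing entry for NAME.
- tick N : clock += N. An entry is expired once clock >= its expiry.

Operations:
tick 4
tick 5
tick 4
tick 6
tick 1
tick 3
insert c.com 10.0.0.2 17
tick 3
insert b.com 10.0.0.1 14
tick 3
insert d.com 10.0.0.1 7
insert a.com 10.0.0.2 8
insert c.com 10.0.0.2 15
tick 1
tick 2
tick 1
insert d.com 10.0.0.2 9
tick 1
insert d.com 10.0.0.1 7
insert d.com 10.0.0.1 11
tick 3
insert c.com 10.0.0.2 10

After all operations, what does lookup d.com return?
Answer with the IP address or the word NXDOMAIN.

Op 1: tick 4 -> clock=4.
Op 2: tick 5 -> clock=9.
Op 3: tick 4 -> clock=13.
Op 4: tick 6 -> clock=19.
Op 5: tick 1 -> clock=20.
Op 6: tick 3 -> clock=23.
Op 7: insert c.com -> 10.0.0.2 (expiry=23+17=40). clock=23
Op 8: tick 3 -> clock=26.
Op 9: insert b.com -> 10.0.0.1 (expiry=26+14=40). clock=26
Op 10: tick 3 -> clock=29.
Op 11: insert d.com -> 10.0.0.1 (expiry=29+7=36). clock=29
Op 12: insert a.com -> 10.0.0.2 (expiry=29+8=37). clock=29
Op 13: insert c.com -> 10.0.0.2 (expiry=29+15=44). clock=29
Op 14: tick 1 -> clock=30.
Op 15: tick 2 -> clock=32.
Op 16: tick 1 -> clock=33.
Op 17: insert d.com -> 10.0.0.2 (expiry=33+9=42). clock=33
Op 18: tick 1 -> clock=34.
Op 19: insert d.com -> 10.0.0.1 (expiry=34+7=41). clock=34
Op 20: insert d.com -> 10.0.0.1 (expiry=34+11=45). clock=34
Op 21: tick 3 -> clock=37. purged={a.com}
Op 22: insert c.com -> 10.0.0.2 (expiry=37+10=47). clock=37
lookup d.com: present, ip=10.0.0.1 expiry=45 > clock=37

Answer: 10.0.0.1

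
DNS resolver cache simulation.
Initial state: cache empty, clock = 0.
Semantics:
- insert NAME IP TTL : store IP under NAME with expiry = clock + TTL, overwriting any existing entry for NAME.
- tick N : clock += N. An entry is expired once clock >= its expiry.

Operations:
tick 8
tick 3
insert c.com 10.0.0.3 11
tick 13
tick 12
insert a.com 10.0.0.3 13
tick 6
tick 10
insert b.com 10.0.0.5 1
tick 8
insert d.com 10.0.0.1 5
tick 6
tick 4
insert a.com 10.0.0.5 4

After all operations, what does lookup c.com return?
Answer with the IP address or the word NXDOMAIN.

Op 1: tick 8 -> clock=8.
Op 2: tick 3 -> clock=11.
Op 3: insert c.com -> 10.0.0.3 (expiry=11+11=22). clock=11
Op 4: tick 13 -> clock=24. purged={c.com}
Op 5: tick 12 -> clock=36.
Op 6: insert a.com -> 10.0.0.3 (expiry=36+13=49). clock=36
Op 7: tick 6 -> clock=42.
Op 8: tick 10 -> clock=52. purged={a.com}
Op 9: insert b.com -> 10.0.0.5 (expiry=52+1=53). clock=52
Op 10: tick 8 -> clock=60. purged={b.com}
Op 11: insert d.com -> 10.0.0.1 (expiry=60+5=65). clock=60
Op 12: tick 6 -> clock=66. purged={d.com}
Op 13: tick 4 -> clock=70.
Op 14: insert a.com -> 10.0.0.5 (expiry=70+4=74). clock=70
lookup c.com: not in cache (expired or never inserted)

Answer: NXDOMAIN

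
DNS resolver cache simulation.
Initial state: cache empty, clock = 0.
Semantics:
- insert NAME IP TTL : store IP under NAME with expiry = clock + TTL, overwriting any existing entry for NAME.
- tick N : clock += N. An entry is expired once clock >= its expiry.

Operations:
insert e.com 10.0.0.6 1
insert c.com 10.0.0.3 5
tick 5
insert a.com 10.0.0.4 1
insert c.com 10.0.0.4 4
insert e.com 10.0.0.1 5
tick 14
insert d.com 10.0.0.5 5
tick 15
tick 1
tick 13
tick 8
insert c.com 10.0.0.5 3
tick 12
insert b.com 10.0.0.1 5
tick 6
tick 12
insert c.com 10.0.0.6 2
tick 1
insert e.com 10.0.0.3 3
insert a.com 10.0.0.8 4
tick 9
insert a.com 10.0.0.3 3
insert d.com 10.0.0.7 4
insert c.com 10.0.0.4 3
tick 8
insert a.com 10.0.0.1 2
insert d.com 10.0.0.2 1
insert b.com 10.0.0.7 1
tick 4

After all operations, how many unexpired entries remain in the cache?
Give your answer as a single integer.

Answer: 0

Derivation:
Op 1: insert e.com -> 10.0.0.6 (expiry=0+1=1). clock=0
Op 2: insert c.com -> 10.0.0.3 (expiry=0+5=5). clock=0
Op 3: tick 5 -> clock=5. purged={c.com,e.com}
Op 4: insert a.com -> 10.0.0.4 (expiry=5+1=6). clock=5
Op 5: insert c.com -> 10.0.0.4 (expiry=5+4=9). clock=5
Op 6: insert e.com -> 10.0.0.1 (expiry=5+5=10). clock=5
Op 7: tick 14 -> clock=19. purged={a.com,c.com,e.com}
Op 8: insert d.com -> 10.0.0.5 (expiry=19+5=24). clock=19
Op 9: tick 15 -> clock=34. purged={d.com}
Op 10: tick 1 -> clock=35.
Op 11: tick 13 -> clock=48.
Op 12: tick 8 -> clock=56.
Op 13: insert c.com -> 10.0.0.5 (expiry=56+3=59). clock=56
Op 14: tick 12 -> clock=68. purged={c.com}
Op 15: insert b.com -> 10.0.0.1 (expiry=68+5=73). clock=68
Op 16: tick 6 -> clock=74. purged={b.com}
Op 17: tick 12 -> clock=86.
Op 18: insert c.com -> 10.0.0.6 (expiry=86+2=88). clock=86
Op 19: tick 1 -> clock=87.
Op 20: insert e.com -> 10.0.0.3 (expiry=87+3=90). clock=87
Op 21: insert a.com -> 10.0.0.8 (expiry=87+4=91). clock=87
Op 22: tick 9 -> clock=96. purged={a.com,c.com,e.com}
Op 23: insert a.com -> 10.0.0.3 (expiry=96+3=99). clock=96
Op 24: insert d.com -> 10.0.0.7 (expiry=96+4=100). clock=96
Op 25: insert c.com -> 10.0.0.4 (expiry=96+3=99). clock=96
Op 26: tick 8 -> clock=104. purged={a.com,c.com,d.com}
Op 27: insert a.com -> 10.0.0.1 (expiry=104+2=106). clock=104
Op 28: insert d.com -> 10.0.0.2 (expiry=104+1=105). clock=104
Op 29: insert b.com -> 10.0.0.7 (expiry=104+1=105). clock=104
Op 30: tick 4 -> clock=108. purged={a.com,b.com,d.com}
Final cache (unexpired): {} -> size=0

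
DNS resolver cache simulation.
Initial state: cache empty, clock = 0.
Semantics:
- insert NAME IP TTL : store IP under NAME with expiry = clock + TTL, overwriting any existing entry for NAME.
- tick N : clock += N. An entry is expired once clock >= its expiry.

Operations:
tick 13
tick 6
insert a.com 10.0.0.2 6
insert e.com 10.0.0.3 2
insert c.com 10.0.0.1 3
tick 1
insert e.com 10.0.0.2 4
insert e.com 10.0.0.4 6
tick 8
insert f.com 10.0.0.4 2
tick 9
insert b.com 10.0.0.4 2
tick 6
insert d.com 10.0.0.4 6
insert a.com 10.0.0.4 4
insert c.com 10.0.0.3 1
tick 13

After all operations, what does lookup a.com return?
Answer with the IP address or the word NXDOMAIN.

Answer: NXDOMAIN

Derivation:
Op 1: tick 13 -> clock=13.
Op 2: tick 6 -> clock=19.
Op 3: insert a.com -> 10.0.0.2 (expiry=19+6=25). clock=19
Op 4: insert e.com -> 10.0.0.3 (expiry=19+2=21). clock=19
Op 5: insert c.com -> 10.0.0.1 (expiry=19+3=22). clock=19
Op 6: tick 1 -> clock=20.
Op 7: insert e.com -> 10.0.0.2 (expiry=20+4=24). clock=20
Op 8: insert e.com -> 10.0.0.4 (expiry=20+6=26). clock=20
Op 9: tick 8 -> clock=28. purged={a.com,c.com,e.com}
Op 10: insert f.com -> 10.0.0.4 (expiry=28+2=30). clock=28
Op 11: tick 9 -> clock=37. purged={f.com}
Op 12: insert b.com -> 10.0.0.4 (expiry=37+2=39). clock=37
Op 13: tick 6 -> clock=43. purged={b.com}
Op 14: insert d.com -> 10.0.0.4 (expiry=43+6=49). clock=43
Op 15: insert a.com -> 10.0.0.4 (expiry=43+4=47). clock=43
Op 16: insert c.com -> 10.0.0.3 (expiry=43+1=44). clock=43
Op 17: tick 13 -> clock=56. purged={a.com,c.com,d.com}
lookup a.com: not in cache (expired or never inserted)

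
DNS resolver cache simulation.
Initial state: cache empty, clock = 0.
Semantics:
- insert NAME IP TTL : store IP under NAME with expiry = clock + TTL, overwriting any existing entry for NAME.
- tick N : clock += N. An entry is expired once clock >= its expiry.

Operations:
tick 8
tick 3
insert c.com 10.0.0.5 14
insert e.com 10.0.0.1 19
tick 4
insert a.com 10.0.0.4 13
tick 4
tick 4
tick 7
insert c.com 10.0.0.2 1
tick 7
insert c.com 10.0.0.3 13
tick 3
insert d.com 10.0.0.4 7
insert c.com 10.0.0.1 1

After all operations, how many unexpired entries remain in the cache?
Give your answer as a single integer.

Op 1: tick 8 -> clock=8.
Op 2: tick 3 -> clock=11.
Op 3: insert c.com -> 10.0.0.5 (expiry=11+14=25). clock=11
Op 4: insert e.com -> 10.0.0.1 (expiry=11+19=30). clock=11
Op 5: tick 4 -> clock=15.
Op 6: insert a.com -> 10.0.0.4 (expiry=15+13=28). clock=15
Op 7: tick 4 -> clock=19.
Op 8: tick 4 -> clock=23.
Op 9: tick 7 -> clock=30. purged={a.com,c.com,e.com}
Op 10: insert c.com -> 10.0.0.2 (expiry=30+1=31). clock=30
Op 11: tick 7 -> clock=37. purged={c.com}
Op 12: insert c.com -> 10.0.0.3 (expiry=37+13=50). clock=37
Op 13: tick 3 -> clock=40.
Op 14: insert d.com -> 10.0.0.4 (expiry=40+7=47). clock=40
Op 15: insert c.com -> 10.0.0.1 (expiry=40+1=41). clock=40
Final cache (unexpired): {c.com,d.com} -> size=2

Answer: 2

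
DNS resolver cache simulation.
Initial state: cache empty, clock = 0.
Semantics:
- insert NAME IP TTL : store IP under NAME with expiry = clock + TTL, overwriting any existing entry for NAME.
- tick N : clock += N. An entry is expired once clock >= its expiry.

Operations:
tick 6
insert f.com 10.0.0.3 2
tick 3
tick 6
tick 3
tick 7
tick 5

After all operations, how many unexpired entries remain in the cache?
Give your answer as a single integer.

Op 1: tick 6 -> clock=6.
Op 2: insert f.com -> 10.0.0.3 (expiry=6+2=8). clock=6
Op 3: tick 3 -> clock=9. purged={f.com}
Op 4: tick 6 -> clock=15.
Op 5: tick 3 -> clock=18.
Op 6: tick 7 -> clock=25.
Op 7: tick 5 -> clock=30.
Final cache (unexpired): {} -> size=0

Answer: 0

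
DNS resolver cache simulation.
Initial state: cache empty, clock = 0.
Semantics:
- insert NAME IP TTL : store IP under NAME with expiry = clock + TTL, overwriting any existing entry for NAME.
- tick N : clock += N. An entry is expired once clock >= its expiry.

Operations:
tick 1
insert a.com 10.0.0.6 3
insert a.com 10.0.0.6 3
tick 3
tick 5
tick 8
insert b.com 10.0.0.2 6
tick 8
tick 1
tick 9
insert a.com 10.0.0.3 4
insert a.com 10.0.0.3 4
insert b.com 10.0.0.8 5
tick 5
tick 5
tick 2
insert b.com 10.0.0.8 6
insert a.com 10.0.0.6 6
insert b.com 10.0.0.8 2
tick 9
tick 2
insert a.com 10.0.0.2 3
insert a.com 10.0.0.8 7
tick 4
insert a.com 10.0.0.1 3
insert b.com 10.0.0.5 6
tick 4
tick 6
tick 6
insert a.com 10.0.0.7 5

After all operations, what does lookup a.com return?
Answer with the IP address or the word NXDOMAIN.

Answer: 10.0.0.7

Derivation:
Op 1: tick 1 -> clock=1.
Op 2: insert a.com -> 10.0.0.6 (expiry=1+3=4). clock=1
Op 3: insert a.com -> 10.0.0.6 (expiry=1+3=4). clock=1
Op 4: tick 3 -> clock=4. purged={a.com}
Op 5: tick 5 -> clock=9.
Op 6: tick 8 -> clock=17.
Op 7: insert b.com -> 10.0.0.2 (expiry=17+6=23). clock=17
Op 8: tick 8 -> clock=25. purged={b.com}
Op 9: tick 1 -> clock=26.
Op 10: tick 9 -> clock=35.
Op 11: insert a.com -> 10.0.0.3 (expiry=35+4=39). clock=35
Op 12: insert a.com -> 10.0.0.3 (expiry=35+4=39). clock=35
Op 13: insert b.com -> 10.0.0.8 (expiry=35+5=40). clock=35
Op 14: tick 5 -> clock=40. purged={a.com,b.com}
Op 15: tick 5 -> clock=45.
Op 16: tick 2 -> clock=47.
Op 17: insert b.com -> 10.0.0.8 (expiry=47+6=53). clock=47
Op 18: insert a.com -> 10.0.0.6 (expiry=47+6=53). clock=47
Op 19: insert b.com -> 10.0.0.8 (expiry=47+2=49). clock=47
Op 20: tick 9 -> clock=56. purged={a.com,b.com}
Op 21: tick 2 -> clock=58.
Op 22: insert a.com -> 10.0.0.2 (expiry=58+3=61). clock=58
Op 23: insert a.com -> 10.0.0.8 (expiry=58+7=65). clock=58
Op 24: tick 4 -> clock=62.
Op 25: insert a.com -> 10.0.0.1 (expiry=62+3=65). clock=62
Op 26: insert b.com -> 10.0.0.5 (expiry=62+6=68). clock=62
Op 27: tick 4 -> clock=66. purged={a.com}
Op 28: tick 6 -> clock=72. purged={b.com}
Op 29: tick 6 -> clock=78.
Op 30: insert a.com -> 10.0.0.7 (expiry=78+5=83). clock=78
lookup a.com: present, ip=10.0.0.7 expiry=83 > clock=78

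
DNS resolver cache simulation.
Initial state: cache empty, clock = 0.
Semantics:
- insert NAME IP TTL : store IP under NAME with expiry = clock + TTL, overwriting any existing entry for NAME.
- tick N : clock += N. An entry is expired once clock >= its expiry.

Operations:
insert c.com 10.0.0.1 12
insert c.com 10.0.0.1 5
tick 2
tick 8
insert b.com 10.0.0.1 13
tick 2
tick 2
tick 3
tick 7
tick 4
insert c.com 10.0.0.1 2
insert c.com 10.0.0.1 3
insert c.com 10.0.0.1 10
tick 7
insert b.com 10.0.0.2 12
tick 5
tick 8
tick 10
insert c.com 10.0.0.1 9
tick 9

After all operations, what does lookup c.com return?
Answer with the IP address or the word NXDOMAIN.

Op 1: insert c.com -> 10.0.0.1 (expiry=0+12=12). clock=0
Op 2: insert c.com -> 10.0.0.1 (expiry=0+5=5). clock=0
Op 3: tick 2 -> clock=2.
Op 4: tick 8 -> clock=10. purged={c.com}
Op 5: insert b.com -> 10.0.0.1 (expiry=10+13=23). clock=10
Op 6: tick 2 -> clock=12.
Op 7: tick 2 -> clock=14.
Op 8: tick 3 -> clock=17.
Op 9: tick 7 -> clock=24. purged={b.com}
Op 10: tick 4 -> clock=28.
Op 11: insert c.com -> 10.0.0.1 (expiry=28+2=30). clock=28
Op 12: insert c.com -> 10.0.0.1 (expiry=28+3=31). clock=28
Op 13: insert c.com -> 10.0.0.1 (expiry=28+10=38). clock=28
Op 14: tick 7 -> clock=35.
Op 15: insert b.com -> 10.0.0.2 (expiry=35+12=47). clock=35
Op 16: tick 5 -> clock=40. purged={c.com}
Op 17: tick 8 -> clock=48. purged={b.com}
Op 18: tick 10 -> clock=58.
Op 19: insert c.com -> 10.0.0.1 (expiry=58+9=67). clock=58
Op 20: tick 9 -> clock=67. purged={c.com}
lookup c.com: not in cache (expired or never inserted)

Answer: NXDOMAIN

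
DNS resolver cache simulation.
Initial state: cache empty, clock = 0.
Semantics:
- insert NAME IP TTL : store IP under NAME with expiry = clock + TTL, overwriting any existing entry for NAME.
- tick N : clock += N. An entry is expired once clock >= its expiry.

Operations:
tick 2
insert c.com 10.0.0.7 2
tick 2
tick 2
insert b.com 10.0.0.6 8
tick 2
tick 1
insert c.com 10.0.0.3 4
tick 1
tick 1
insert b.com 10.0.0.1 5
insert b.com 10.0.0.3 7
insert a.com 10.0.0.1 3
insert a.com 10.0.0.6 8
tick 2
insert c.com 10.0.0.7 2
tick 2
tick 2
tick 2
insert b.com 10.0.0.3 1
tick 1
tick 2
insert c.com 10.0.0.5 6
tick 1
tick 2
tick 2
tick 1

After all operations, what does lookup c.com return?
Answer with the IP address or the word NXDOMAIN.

Op 1: tick 2 -> clock=2.
Op 2: insert c.com -> 10.0.0.7 (expiry=2+2=4). clock=2
Op 3: tick 2 -> clock=4. purged={c.com}
Op 4: tick 2 -> clock=6.
Op 5: insert b.com -> 10.0.0.6 (expiry=6+8=14). clock=6
Op 6: tick 2 -> clock=8.
Op 7: tick 1 -> clock=9.
Op 8: insert c.com -> 10.0.0.3 (expiry=9+4=13). clock=9
Op 9: tick 1 -> clock=10.
Op 10: tick 1 -> clock=11.
Op 11: insert b.com -> 10.0.0.1 (expiry=11+5=16). clock=11
Op 12: insert b.com -> 10.0.0.3 (expiry=11+7=18). clock=11
Op 13: insert a.com -> 10.0.0.1 (expiry=11+3=14). clock=11
Op 14: insert a.com -> 10.0.0.6 (expiry=11+8=19). clock=11
Op 15: tick 2 -> clock=13. purged={c.com}
Op 16: insert c.com -> 10.0.0.7 (expiry=13+2=15). clock=13
Op 17: tick 2 -> clock=15. purged={c.com}
Op 18: tick 2 -> clock=17.
Op 19: tick 2 -> clock=19. purged={a.com,b.com}
Op 20: insert b.com -> 10.0.0.3 (expiry=19+1=20). clock=19
Op 21: tick 1 -> clock=20. purged={b.com}
Op 22: tick 2 -> clock=22.
Op 23: insert c.com -> 10.0.0.5 (expiry=22+6=28). clock=22
Op 24: tick 1 -> clock=23.
Op 25: tick 2 -> clock=25.
Op 26: tick 2 -> clock=27.
Op 27: tick 1 -> clock=28. purged={c.com}
lookup c.com: not in cache (expired or never inserted)

Answer: NXDOMAIN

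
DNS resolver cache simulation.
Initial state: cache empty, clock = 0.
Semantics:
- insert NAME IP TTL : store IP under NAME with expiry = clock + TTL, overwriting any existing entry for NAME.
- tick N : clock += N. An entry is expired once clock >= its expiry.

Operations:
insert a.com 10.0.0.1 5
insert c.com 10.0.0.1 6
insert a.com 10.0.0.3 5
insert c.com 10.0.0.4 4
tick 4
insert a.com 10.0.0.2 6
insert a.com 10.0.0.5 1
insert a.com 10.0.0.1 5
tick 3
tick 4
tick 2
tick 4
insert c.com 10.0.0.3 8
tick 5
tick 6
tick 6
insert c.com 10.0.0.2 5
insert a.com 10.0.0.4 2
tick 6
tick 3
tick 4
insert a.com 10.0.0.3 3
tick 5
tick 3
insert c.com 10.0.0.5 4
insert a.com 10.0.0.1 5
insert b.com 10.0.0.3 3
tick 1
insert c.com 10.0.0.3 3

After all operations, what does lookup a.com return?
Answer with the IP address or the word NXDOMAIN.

Op 1: insert a.com -> 10.0.0.1 (expiry=0+5=5). clock=0
Op 2: insert c.com -> 10.0.0.1 (expiry=0+6=6). clock=0
Op 3: insert a.com -> 10.0.0.3 (expiry=0+5=5). clock=0
Op 4: insert c.com -> 10.0.0.4 (expiry=0+4=4). clock=0
Op 5: tick 4 -> clock=4. purged={c.com}
Op 6: insert a.com -> 10.0.0.2 (expiry=4+6=10). clock=4
Op 7: insert a.com -> 10.0.0.5 (expiry=4+1=5). clock=4
Op 8: insert a.com -> 10.0.0.1 (expiry=4+5=9). clock=4
Op 9: tick 3 -> clock=7.
Op 10: tick 4 -> clock=11. purged={a.com}
Op 11: tick 2 -> clock=13.
Op 12: tick 4 -> clock=17.
Op 13: insert c.com -> 10.0.0.3 (expiry=17+8=25). clock=17
Op 14: tick 5 -> clock=22.
Op 15: tick 6 -> clock=28. purged={c.com}
Op 16: tick 6 -> clock=34.
Op 17: insert c.com -> 10.0.0.2 (expiry=34+5=39). clock=34
Op 18: insert a.com -> 10.0.0.4 (expiry=34+2=36). clock=34
Op 19: tick 6 -> clock=40. purged={a.com,c.com}
Op 20: tick 3 -> clock=43.
Op 21: tick 4 -> clock=47.
Op 22: insert a.com -> 10.0.0.3 (expiry=47+3=50). clock=47
Op 23: tick 5 -> clock=52. purged={a.com}
Op 24: tick 3 -> clock=55.
Op 25: insert c.com -> 10.0.0.5 (expiry=55+4=59). clock=55
Op 26: insert a.com -> 10.0.0.1 (expiry=55+5=60). clock=55
Op 27: insert b.com -> 10.0.0.3 (expiry=55+3=58). clock=55
Op 28: tick 1 -> clock=56.
Op 29: insert c.com -> 10.0.0.3 (expiry=56+3=59). clock=56
lookup a.com: present, ip=10.0.0.1 expiry=60 > clock=56

Answer: 10.0.0.1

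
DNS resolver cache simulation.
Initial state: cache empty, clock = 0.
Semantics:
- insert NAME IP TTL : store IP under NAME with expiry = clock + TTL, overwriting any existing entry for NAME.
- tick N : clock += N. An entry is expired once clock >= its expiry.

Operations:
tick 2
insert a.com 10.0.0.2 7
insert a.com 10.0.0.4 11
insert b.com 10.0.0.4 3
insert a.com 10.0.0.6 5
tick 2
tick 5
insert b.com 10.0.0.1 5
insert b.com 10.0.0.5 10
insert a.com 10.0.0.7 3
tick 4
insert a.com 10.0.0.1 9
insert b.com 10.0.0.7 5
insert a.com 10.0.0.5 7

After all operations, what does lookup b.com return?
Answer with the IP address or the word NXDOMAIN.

Op 1: tick 2 -> clock=2.
Op 2: insert a.com -> 10.0.0.2 (expiry=2+7=9). clock=2
Op 3: insert a.com -> 10.0.0.4 (expiry=2+11=13). clock=2
Op 4: insert b.com -> 10.0.0.4 (expiry=2+3=5). clock=2
Op 5: insert a.com -> 10.0.0.6 (expiry=2+5=7). clock=2
Op 6: tick 2 -> clock=4.
Op 7: tick 5 -> clock=9. purged={a.com,b.com}
Op 8: insert b.com -> 10.0.0.1 (expiry=9+5=14). clock=9
Op 9: insert b.com -> 10.0.0.5 (expiry=9+10=19). clock=9
Op 10: insert a.com -> 10.0.0.7 (expiry=9+3=12). clock=9
Op 11: tick 4 -> clock=13. purged={a.com}
Op 12: insert a.com -> 10.0.0.1 (expiry=13+9=22). clock=13
Op 13: insert b.com -> 10.0.0.7 (expiry=13+5=18). clock=13
Op 14: insert a.com -> 10.0.0.5 (expiry=13+7=20). clock=13
lookup b.com: present, ip=10.0.0.7 expiry=18 > clock=13

Answer: 10.0.0.7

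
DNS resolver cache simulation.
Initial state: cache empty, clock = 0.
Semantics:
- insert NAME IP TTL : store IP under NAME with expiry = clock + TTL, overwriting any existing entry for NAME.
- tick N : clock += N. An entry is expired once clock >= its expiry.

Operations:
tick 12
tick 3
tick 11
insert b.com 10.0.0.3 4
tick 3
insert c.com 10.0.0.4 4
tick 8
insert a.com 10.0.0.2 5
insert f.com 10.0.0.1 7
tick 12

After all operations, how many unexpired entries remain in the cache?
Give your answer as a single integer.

Answer: 0

Derivation:
Op 1: tick 12 -> clock=12.
Op 2: tick 3 -> clock=15.
Op 3: tick 11 -> clock=26.
Op 4: insert b.com -> 10.0.0.3 (expiry=26+4=30). clock=26
Op 5: tick 3 -> clock=29.
Op 6: insert c.com -> 10.0.0.4 (expiry=29+4=33). clock=29
Op 7: tick 8 -> clock=37. purged={b.com,c.com}
Op 8: insert a.com -> 10.0.0.2 (expiry=37+5=42). clock=37
Op 9: insert f.com -> 10.0.0.1 (expiry=37+7=44). clock=37
Op 10: tick 12 -> clock=49. purged={a.com,f.com}
Final cache (unexpired): {} -> size=0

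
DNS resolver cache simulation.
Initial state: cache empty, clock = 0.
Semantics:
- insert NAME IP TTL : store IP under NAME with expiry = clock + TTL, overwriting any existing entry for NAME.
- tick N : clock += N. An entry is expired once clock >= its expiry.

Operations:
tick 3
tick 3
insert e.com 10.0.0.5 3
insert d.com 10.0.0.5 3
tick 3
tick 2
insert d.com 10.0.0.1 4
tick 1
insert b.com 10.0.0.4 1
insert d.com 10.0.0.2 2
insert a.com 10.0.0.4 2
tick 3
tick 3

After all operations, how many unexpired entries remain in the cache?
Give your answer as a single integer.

Op 1: tick 3 -> clock=3.
Op 2: tick 3 -> clock=6.
Op 3: insert e.com -> 10.0.0.5 (expiry=6+3=9). clock=6
Op 4: insert d.com -> 10.0.0.5 (expiry=6+3=9). clock=6
Op 5: tick 3 -> clock=9. purged={d.com,e.com}
Op 6: tick 2 -> clock=11.
Op 7: insert d.com -> 10.0.0.1 (expiry=11+4=15). clock=11
Op 8: tick 1 -> clock=12.
Op 9: insert b.com -> 10.0.0.4 (expiry=12+1=13). clock=12
Op 10: insert d.com -> 10.0.0.2 (expiry=12+2=14). clock=12
Op 11: insert a.com -> 10.0.0.4 (expiry=12+2=14). clock=12
Op 12: tick 3 -> clock=15. purged={a.com,b.com,d.com}
Op 13: tick 3 -> clock=18.
Final cache (unexpired): {} -> size=0

Answer: 0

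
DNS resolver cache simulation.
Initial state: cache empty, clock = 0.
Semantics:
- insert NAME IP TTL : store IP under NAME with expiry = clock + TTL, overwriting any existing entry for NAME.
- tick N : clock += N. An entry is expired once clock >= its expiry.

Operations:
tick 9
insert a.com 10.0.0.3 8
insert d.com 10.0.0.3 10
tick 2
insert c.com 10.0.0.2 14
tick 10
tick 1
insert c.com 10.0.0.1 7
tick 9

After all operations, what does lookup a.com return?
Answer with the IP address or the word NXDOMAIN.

Op 1: tick 9 -> clock=9.
Op 2: insert a.com -> 10.0.0.3 (expiry=9+8=17). clock=9
Op 3: insert d.com -> 10.0.0.3 (expiry=9+10=19). clock=9
Op 4: tick 2 -> clock=11.
Op 5: insert c.com -> 10.0.0.2 (expiry=11+14=25). clock=11
Op 6: tick 10 -> clock=21. purged={a.com,d.com}
Op 7: tick 1 -> clock=22.
Op 8: insert c.com -> 10.0.0.1 (expiry=22+7=29). clock=22
Op 9: tick 9 -> clock=31. purged={c.com}
lookup a.com: not in cache (expired or never inserted)

Answer: NXDOMAIN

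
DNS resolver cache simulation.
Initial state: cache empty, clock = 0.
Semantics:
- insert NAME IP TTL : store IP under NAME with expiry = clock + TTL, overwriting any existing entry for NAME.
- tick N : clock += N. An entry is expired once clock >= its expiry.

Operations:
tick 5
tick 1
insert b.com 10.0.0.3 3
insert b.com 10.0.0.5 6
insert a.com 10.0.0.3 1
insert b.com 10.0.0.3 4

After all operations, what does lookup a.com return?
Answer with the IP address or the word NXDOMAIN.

Answer: 10.0.0.3

Derivation:
Op 1: tick 5 -> clock=5.
Op 2: tick 1 -> clock=6.
Op 3: insert b.com -> 10.0.0.3 (expiry=6+3=9). clock=6
Op 4: insert b.com -> 10.0.0.5 (expiry=6+6=12). clock=6
Op 5: insert a.com -> 10.0.0.3 (expiry=6+1=7). clock=6
Op 6: insert b.com -> 10.0.0.3 (expiry=6+4=10). clock=6
lookup a.com: present, ip=10.0.0.3 expiry=7 > clock=6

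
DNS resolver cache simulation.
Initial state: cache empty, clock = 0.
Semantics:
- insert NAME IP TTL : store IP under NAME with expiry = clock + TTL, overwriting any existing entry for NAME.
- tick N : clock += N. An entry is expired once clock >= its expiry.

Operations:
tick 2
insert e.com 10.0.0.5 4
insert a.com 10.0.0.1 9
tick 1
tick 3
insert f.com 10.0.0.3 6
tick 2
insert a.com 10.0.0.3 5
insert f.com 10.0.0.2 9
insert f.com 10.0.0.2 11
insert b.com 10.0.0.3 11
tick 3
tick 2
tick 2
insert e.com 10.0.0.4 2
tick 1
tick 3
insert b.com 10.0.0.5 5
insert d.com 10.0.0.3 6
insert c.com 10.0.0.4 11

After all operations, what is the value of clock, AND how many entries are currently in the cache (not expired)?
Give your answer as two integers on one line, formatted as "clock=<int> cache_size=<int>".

Op 1: tick 2 -> clock=2.
Op 2: insert e.com -> 10.0.0.5 (expiry=2+4=6). clock=2
Op 3: insert a.com -> 10.0.0.1 (expiry=2+9=11). clock=2
Op 4: tick 1 -> clock=3.
Op 5: tick 3 -> clock=6. purged={e.com}
Op 6: insert f.com -> 10.0.0.3 (expiry=6+6=12). clock=6
Op 7: tick 2 -> clock=8.
Op 8: insert a.com -> 10.0.0.3 (expiry=8+5=13). clock=8
Op 9: insert f.com -> 10.0.0.2 (expiry=8+9=17). clock=8
Op 10: insert f.com -> 10.0.0.2 (expiry=8+11=19). clock=8
Op 11: insert b.com -> 10.0.0.3 (expiry=8+11=19). clock=8
Op 12: tick 3 -> clock=11.
Op 13: tick 2 -> clock=13. purged={a.com}
Op 14: tick 2 -> clock=15.
Op 15: insert e.com -> 10.0.0.4 (expiry=15+2=17). clock=15
Op 16: tick 1 -> clock=16.
Op 17: tick 3 -> clock=19. purged={b.com,e.com,f.com}
Op 18: insert b.com -> 10.0.0.5 (expiry=19+5=24). clock=19
Op 19: insert d.com -> 10.0.0.3 (expiry=19+6=25). clock=19
Op 20: insert c.com -> 10.0.0.4 (expiry=19+11=30). clock=19
Final clock = 19
Final cache (unexpired): {b.com,c.com,d.com} -> size=3

Answer: clock=19 cache_size=3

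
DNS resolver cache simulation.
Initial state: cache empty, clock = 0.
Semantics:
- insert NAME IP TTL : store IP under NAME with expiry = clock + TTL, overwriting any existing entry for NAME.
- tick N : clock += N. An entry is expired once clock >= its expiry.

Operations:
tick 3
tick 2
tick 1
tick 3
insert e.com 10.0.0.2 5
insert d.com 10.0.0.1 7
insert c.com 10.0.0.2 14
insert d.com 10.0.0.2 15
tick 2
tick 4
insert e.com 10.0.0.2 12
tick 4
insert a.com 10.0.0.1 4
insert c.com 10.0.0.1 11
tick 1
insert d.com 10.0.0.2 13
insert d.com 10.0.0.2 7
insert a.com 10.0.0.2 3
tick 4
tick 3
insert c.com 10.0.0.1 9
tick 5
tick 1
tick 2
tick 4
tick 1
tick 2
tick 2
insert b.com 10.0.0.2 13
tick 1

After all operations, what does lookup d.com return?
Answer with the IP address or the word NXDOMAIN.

Op 1: tick 3 -> clock=3.
Op 2: tick 2 -> clock=5.
Op 3: tick 1 -> clock=6.
Op 4: tick 3 -> clock=9.
Op 5: insert e.com -> 10.0.0.2 (expiry=9+5=14). clock=9
Op 6: insert d.com -> 10.0.0.1 (expiry=9+7=16). clock=9
Op 7: insert c.com -> 10.0.0.2 (expiry=9+14=23). clock=9
Op 8: insert d.com -> 10.0.0.2 (expiry=9+15=24). clock=9
Op 9: tick 2 -> clock=11.
Op 10: tick 4 -> clock=15. purged={e.com}
Op 11: insert e.com -> 10.0.0.2 (expiry=15+12=27). clock=15
Op 12: tick 4 -> clock=19.
Op 13: insert a.com -> 10.0.0.1 (expiry=19+4=23). clock=19
Op 14: insert c.com -> 10.0.0.1 (expiry=19+11=30). clock=19
Op 15: tick 1 -> clock=20.
Op 16: insert d.com -> 10.0.0.2 (expiry=20+13=33). clock=20
Op 17: insert d.com -> 10.0.0.2 (expiry=20+7=27). clock=20
Op 18: insert a.com -> 10.0.0.2 (expiry=20+3=23). clock=20
Op 19: tick 4 -> clock=24. purged={a.com}
Op 20: tick 3 -> clock=27. purged={d.com,e.com}
Op 21: insert c.com -> 10.0.0.1 (expiry=27+9=36). clock=27
Op 22: tick 5 -> clock=32.
Op 23: tick 1 -> clock=33.
Op 24: tick 2 -> clock=35.
Op 25: tick 4 -> clock=39. purged={c.com}
Op 26: tick 1 -> clock=40.
Op 27: tick 2 -> clock=42.
Op 28: tick 2 -> clock=44.
Op 29: insert b.com -> 10.0.0.2 (expiry=44+13=57). clock=44
Op 30: tick 1 -> clock=45.
lookup d.com: not in cache (expired or never inserted)

Answer: NXDOMAIN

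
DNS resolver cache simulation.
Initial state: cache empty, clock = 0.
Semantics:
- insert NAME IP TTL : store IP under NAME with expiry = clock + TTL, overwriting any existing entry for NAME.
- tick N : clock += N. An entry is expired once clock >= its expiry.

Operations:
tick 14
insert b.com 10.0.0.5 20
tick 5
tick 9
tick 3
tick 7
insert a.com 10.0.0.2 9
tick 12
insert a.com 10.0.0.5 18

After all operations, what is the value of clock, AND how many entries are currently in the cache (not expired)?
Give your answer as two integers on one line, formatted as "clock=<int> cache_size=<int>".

Answer: clock=50 cache_size=1

Derivation:
Op 1: tick 14 -> clock=14.
Op 2: insert b.com -> 10.0.0.5 (expiry=14+20=34). clock=14
Op 3: tick 5 -> clock=19.
Op 4: tick 9 -> clock=28.
Op 5: tick 3 -> clock=31.
Op 6: tick 7 -> clock=38. purged={b.com}
Op 7: insert a.com -> 10.0.0.2 (expiry=38+9=47). clock=38
Op 8: tick 12 -> clock=50. purged={a.com}
Op 9: insert a.com -> 10.0.0.5 (expiry=50+18=68). clock=50
Final clock = 50
Final cache (unexpired): {a.com} -> size=1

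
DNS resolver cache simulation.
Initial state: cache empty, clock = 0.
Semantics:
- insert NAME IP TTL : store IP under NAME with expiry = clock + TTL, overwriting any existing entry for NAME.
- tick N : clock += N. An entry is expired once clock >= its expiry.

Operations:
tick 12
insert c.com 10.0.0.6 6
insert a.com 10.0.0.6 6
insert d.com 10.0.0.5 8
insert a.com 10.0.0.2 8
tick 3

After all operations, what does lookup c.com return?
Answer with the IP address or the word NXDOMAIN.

Op 1: tick 12 -> clock=12.
Op 2: insert c.com -> 10.0.0.6 (expiry=12+6=18). clock=12
Op 3: insert a.com -> 10.0.0.6 (expiry=12+6=18). clock=12
Op 4: insert d.com -> 10.0.0.5 (expiry=12+8=20). clock=12
Op 5: insert a.com -> 10.0.0.2 (expiry=12+8=20). clock=12
Op 6: tick 3 -> clock=15.
lookup c.com: present, ip=10.0.0.6 expiry=18 > clock=15

Answer: 10.0.0.6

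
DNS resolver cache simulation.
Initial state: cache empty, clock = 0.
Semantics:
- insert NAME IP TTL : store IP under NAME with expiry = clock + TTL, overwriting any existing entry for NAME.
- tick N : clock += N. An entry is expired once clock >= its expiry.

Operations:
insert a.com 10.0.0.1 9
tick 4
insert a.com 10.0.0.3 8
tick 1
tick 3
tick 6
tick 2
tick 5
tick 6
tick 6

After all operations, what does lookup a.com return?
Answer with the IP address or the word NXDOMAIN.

Op 1: insert a.com -> 10.0.0.1 (expiry=0+9=9). clock=0
Op 2: tick 4 -> clock=4.
Op 3: insert a.com -> 10.0.0.3 (expiry=4+8=12). clock=4
Op 4: tick 1 -> clock=5.
Op 5: tick 3 -> clock=8.
Op 6: tick 6 -> clock=14. purged={a.com}
Op 7: tick 2 -> clock=16.
Op 8: tick 5 -> clock=21.
Op 9: tick 6 -> clock=27.
Op 10: tick 6 -> clock=33.
lookup a.com: not in cache (expired or never inserted)

Answer: NXDOMAIN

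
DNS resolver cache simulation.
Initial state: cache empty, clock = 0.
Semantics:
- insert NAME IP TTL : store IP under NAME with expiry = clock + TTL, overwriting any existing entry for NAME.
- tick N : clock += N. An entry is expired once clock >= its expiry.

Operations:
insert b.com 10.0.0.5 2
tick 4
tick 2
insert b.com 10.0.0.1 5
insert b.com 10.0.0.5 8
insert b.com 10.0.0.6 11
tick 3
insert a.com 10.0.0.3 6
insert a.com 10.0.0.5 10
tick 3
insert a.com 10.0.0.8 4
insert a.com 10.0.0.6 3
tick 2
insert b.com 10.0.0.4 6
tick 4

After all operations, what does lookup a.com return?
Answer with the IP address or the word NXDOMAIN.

Answer: NXDOMAIN

Derivation:
Op 1: insert b.com -> 10.0.0.5 (expiry=0+2=2). clock=0
Op 2: tick 4 -> clock=4. purged={b.com}
Op 3: tick 2 -> clock=6.
Op 4: insert b.com -> 10.0.0.1 (expiry=6+5=11). clock=6
Op 5: insert b.com -> 10.0.0.5 (expiry=6+8=14). clock=6
Op 6: insert b.com -> 10.0.0.6 (expiry=6+11=17). clock=6
Op 7: tick 3 -> clock=9.
Op 8: insert a.com -> 10.0.0.3 (expiry=9+6=15). clock=9
Op 9: insert a.com -> 10.0.0.5 (expiry=9+10=19). clock=9
Op 10: tick 3 -> clock=12.
Op 11: insert a.com -> 10.0.0.8 (expiry=12+4=16). clock=12
Op 12: insert a.com -> 10.0.0.6 (expiry=12+3=15). clock=12
Op 13: tick 2 -> clock=14.
Op 14: insert b.com -> 10.0.0.4 (expiry=14+6=20). clock=14
Op 15: tick 4 -> clock=18. purged={a.com}
lookup a.com: not in cache (expired or never inserted)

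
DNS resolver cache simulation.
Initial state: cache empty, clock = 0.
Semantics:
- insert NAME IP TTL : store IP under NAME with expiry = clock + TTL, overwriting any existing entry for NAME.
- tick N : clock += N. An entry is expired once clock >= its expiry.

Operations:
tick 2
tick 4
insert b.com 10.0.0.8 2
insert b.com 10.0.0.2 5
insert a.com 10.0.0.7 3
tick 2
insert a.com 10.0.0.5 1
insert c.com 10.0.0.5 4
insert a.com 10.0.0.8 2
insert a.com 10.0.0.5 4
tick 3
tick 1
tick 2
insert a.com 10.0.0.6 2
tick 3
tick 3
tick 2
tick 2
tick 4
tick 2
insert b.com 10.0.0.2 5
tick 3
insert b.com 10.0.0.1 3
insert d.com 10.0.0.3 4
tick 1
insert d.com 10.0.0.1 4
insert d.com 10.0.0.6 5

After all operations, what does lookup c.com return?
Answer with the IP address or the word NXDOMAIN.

Op 1: tick 2 -> clock=2.
Op 2: tick 4 -> clock=6.
Op 3: insert b.com -> 10.0.0.8 (expiry=6+2=8). clock=6
Op 4: insert b.com -> 10.0.0.2 (expiry=6+5=11). clock=6
Op 5: insert a.com -> 10.0.0.7 (expiry=6+3=9). clock=6
Op 6: tick 2 -> clock=8.
Op 7: insert a.com -> 10.0.0.5 (expiry=8+1=9). clock=8
Op 8: insert c.com -> 10.0.0.5 (expiry=8+4=12). clock=8
Op 9: insert a.com -> 10.0.0.8 (expiry=8+2=10). clock=8
Op 10: insert a.com -> 10.0.0.5 (expiry=8+4=12). clock=8
Op 11: tick 3 -> clock=11. purged={b.com}
Op 12: tick 1 -> clock=12. purged={a.com,c.com}
Op 13: tick 2 -> clock=14.
Op 14: insert a.com -> 10.0.0.6 (expiry=14+2=16). clock=14
Op 15: tick 3 -> clock=17. purged={a.com}
Op 16: tick 3 -> clock=20.
Op 17: tick 2 -> clock=22.
Op 18: tick 2 -> clock=24.
Op 19: tick 4 -> clock=28.
Op 20: tick 2 -> clock=30.
Op 21: insert b.com -> 10.0.0.2 (expiry=30+5=35). clock=30
Op 22: tick 3 -> clock=33.
Op 23: insert b.com -> 10.0.0.1 (expiry=33+3=36). clock=33
Op 24: insert d.com -> 10.0.0.3 (expiry=33+4=37). clock=33
Op 25: tick 1 -> clock=34.
Op 26: insert d.com -> 10.0.0.1 (expiry=34+4=38). clock=34
Op 27: insert d.com -> 10.0.0.6 (expiry=34+5=39). clock=34
lookup c.com: not in cache (expired or never inserted)

Answer: NXDOMAIN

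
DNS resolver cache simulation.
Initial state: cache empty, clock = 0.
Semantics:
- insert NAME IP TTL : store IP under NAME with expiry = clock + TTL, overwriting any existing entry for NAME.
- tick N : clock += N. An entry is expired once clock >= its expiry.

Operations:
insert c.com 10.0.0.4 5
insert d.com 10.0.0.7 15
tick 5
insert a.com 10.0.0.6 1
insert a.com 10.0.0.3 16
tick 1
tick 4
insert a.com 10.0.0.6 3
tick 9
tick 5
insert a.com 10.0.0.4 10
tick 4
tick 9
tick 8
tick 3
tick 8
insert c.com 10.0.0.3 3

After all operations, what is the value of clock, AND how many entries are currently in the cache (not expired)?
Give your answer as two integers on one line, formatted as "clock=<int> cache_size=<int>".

Op 1: insert c.com -> 10.0.0.4 (expiry=0+5=5). clock=0
Op 2: insert d.com -> 10.0.0.7 (expiry=0+15=15). clock=0
Op 3: tick 5 -> clock=5. purged={c.com}
Op 4: insert a.com -> 10.0.0.6 (expiry=5+1=6). clock=5
Op 5: insert a.com -> 10.0.0.3 (expiry=5+16=21). clock=5
Op 6: tick 1 -> clock=6.
Op 7: tick 4 -> clock=10.
Op 8: insert a.com -> 10.0.0.6 (expiry=10+3=13). clock=10
Op 9: tick 9 -> clock=19. purged={a.com,d.com}
Op 10: tick 5 -> clock=24.
Op 11: insert a.com -> 10.0.0.4 (expiry=24+10=34). clock=24
Op 12: tick 4 -> clock=28.
Op 13: tick 9 -> clock=37. purged={a.com}
Op 14: tick 8 -> clock=45.
Op 15: tick 3 -> clock=48.
Op 16: tick 8 -> clock=56.
Op 17: insert c.com -> 10.0.0.3 (expiry=56+3=59). clock=56
Final clock = 56
Final cache (unexpired): {c.com} -> size=1

Answer: clock=56 cache_size=1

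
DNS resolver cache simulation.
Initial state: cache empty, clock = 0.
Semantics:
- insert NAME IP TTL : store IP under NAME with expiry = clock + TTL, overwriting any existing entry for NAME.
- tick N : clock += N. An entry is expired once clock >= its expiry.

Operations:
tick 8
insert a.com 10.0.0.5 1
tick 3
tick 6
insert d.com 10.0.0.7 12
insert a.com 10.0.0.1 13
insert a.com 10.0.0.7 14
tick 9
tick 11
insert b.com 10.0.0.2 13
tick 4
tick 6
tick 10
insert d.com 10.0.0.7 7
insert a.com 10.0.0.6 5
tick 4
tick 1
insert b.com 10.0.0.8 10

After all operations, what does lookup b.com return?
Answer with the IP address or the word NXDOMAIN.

Answer: 10.0.0.8

Derivation:
Op 1: tick 8 -> clock=8.
Op 2: insert a.com -> 10.0.0.5 (expiry=8+1=9). clock=8
Op 3: tick 3 -> clock=11. purged={a.com}
Op 4: tick 6 -> clock=17.
Op 5: insert d.com -> 10.0.0.7 (expiry=17+12=29). clock=17
Op 6: insert a.com -> 10.0.0.1 (expiry=17+13=30). clock=17
Op 7: insert a.com -> 10.0.0.7 (expiry=17+14=31). clock=17
Op 8: tick 9 -> clock=26.
Op 9: tick 11 -> clock=37. purged={a.com,d.com}
Op 10: insert b.com -> 10.0.0.2 (expiry=37+13=50). clock=37
Op 11: tick 4 -> clock=41.
Op 12: tick 6 -> clock=47.
Op 13: tick 10 -> clock=57. purged={b.com}
Op 14: insert d.com -> 10.0.0.7 (expiry=57+7=64). clock=57
Op 15: insert a.com -> 10.0.0.6 (expiry=57+5=62). clock=57
Op 16: tick 4 -> clock=61.
Op 17: tick 1 -> clock=62. purged={a.com}
Op 18: insert b.com -> 10.0.0.8 (expiry=62+10=72). clock=62
lookup b.com: present, ip=10.0.0.8 expiry=72 > clock=62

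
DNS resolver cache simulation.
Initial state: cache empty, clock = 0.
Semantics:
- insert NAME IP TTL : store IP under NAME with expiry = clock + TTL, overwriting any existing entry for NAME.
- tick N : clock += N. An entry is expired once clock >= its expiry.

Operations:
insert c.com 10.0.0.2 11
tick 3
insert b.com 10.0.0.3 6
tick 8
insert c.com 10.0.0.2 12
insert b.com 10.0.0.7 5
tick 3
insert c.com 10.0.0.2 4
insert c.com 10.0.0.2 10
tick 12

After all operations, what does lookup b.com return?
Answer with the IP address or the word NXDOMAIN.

Answer: NXDOMAIN

Derivation:
Op 1: insert c.com -> 10.0.0.2 (expiry=0+11=11). clock=0
Op 2: tick 3 -> clock=3.
Op 3: insert b.com -> 10.0.0.3 (expiry=3+6=9). clock=3
Op 4: tick 8 -> clock=11. purged={b.com,c.com}
Op 5: insert c.com -> 10.0.0.2 (expiry=11+12=23). clock=11
Op 6: insert b.com -> 10.0.0.7 (expiry=11+5=16). clock=11
Op 7: tick 3 -> clock=14.
Op 8: insert c.com -> 10.0.0.2 (expiry=14+4=18). clock=14
Op 9: insert c.com -> 10.0.0.2 (expiry=14+10=24). clock=14
Op 10: tick 12 -> clock=26. purged={b.com,c.com}
lookup b.com: not in cache (expired or never inserted)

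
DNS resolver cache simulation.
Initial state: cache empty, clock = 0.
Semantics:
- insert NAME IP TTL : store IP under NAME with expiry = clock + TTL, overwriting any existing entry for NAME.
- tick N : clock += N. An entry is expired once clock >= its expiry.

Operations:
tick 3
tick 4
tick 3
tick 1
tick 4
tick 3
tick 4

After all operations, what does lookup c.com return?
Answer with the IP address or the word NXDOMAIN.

Answer: NXDOMAIN

Derivation:
Op 1: tick 3 -> clock=3.
Op 2: tick 4 -> clock=7.
Op 3: tick 3 -> clock=10.
Op 4: tick 1 -> clock=11.
Op 5: tick 4 -> clock=15.
Op 6: tick 3 -> clock=18.
Op 7: tick 4 -> clock=22.
lookup c.com: not in cache (expired or never inserted)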